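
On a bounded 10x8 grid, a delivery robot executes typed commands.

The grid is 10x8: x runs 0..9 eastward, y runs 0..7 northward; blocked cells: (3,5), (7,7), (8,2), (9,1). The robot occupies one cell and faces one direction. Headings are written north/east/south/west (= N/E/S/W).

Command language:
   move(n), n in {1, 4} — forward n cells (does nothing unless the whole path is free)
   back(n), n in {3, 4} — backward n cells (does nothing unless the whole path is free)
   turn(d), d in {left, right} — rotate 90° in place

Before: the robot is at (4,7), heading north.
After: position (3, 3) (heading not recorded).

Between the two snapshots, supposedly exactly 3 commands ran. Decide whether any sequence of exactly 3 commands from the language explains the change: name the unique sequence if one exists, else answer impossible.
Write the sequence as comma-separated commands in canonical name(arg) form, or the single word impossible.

key: order matters: swapping back(4) and move(1) lands elsewhere
t0: at (4,7), heading north
[1] after back(4): at (4,3), heading north
[2] after turn(left): at (4,3), heading west
[3] after move(1): at (3,3), heading west
all 216 alternatives checked — unique.

back(4), turn(left), move(1)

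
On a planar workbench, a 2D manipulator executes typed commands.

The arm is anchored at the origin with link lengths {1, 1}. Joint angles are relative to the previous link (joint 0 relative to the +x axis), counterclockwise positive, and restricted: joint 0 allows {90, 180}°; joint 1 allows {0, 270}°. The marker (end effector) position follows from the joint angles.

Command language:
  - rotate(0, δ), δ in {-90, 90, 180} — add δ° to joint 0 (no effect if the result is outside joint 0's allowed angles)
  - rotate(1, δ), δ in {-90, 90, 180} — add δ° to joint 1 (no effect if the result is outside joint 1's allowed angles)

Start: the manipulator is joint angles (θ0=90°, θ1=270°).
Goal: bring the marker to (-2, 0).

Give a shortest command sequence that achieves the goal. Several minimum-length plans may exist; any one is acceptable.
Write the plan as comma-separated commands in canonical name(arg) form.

begin: joint angles (θ0=90°, θ1=270°)
1. rotate(0, 90) → joint angles (θ0=180°, θ1=270°)
2. rotate(1, 90) → joint angles (θ0=180°, θ1=0°)
nothing shorter than 2 reaches the goal.

rotate(0, 90), rotate(1, 90)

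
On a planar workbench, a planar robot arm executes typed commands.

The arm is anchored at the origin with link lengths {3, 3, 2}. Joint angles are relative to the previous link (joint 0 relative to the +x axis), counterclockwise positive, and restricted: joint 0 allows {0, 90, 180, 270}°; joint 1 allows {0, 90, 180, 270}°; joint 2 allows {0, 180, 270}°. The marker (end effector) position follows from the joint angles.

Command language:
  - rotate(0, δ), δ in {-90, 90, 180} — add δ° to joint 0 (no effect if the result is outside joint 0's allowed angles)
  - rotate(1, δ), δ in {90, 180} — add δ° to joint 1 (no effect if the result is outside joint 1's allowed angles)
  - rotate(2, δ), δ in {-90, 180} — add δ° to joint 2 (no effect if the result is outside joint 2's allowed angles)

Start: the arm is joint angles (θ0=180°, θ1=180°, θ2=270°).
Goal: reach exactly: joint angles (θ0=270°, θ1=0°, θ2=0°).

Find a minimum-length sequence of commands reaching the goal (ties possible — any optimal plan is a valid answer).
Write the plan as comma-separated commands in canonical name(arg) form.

start: joint angles (θ0=180°, θ1=180°, θ2=270°)
step 1 (rotate(1, 180)): joint angles (θ0=180°, θ1=0°, θ2=270°)
step 2 (rotate(2, -90)): joint angles (θ0=180°, θ1=0°, θ2=180°)
step 3 (rotate(2, 180)): joint angles (θ0=180°, θ1=0°, θ2=0°)
step 4 (rotate(0, 90)): joint angles (θ0=270°, θ1=0°, θ2=0°)
minimal: 4 command(s), checked below 4.

rotate(1, 180), rotate(2, -90), rotate(2, 180), rotate(0, 90)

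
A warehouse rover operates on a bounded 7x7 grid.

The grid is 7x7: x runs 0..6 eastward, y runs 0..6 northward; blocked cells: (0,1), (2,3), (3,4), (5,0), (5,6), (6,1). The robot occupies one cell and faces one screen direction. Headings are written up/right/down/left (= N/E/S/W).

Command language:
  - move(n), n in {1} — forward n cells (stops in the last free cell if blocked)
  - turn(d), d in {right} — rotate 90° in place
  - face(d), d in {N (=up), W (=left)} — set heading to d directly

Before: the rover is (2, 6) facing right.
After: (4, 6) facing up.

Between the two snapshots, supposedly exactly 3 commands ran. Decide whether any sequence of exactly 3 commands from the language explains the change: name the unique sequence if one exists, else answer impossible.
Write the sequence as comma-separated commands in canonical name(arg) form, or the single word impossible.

key: running face(N) before move(1) would end elsewhere — order is forced
initial: (2, 6) facing right
step 1 (move(1)): (3, 6) facing right
step 2 (move(1)): (4, 6) facing right
step 3 (face(N)): (4, 6) facing up
no rival 3-sequence matches.

move(1), move(1), face(N)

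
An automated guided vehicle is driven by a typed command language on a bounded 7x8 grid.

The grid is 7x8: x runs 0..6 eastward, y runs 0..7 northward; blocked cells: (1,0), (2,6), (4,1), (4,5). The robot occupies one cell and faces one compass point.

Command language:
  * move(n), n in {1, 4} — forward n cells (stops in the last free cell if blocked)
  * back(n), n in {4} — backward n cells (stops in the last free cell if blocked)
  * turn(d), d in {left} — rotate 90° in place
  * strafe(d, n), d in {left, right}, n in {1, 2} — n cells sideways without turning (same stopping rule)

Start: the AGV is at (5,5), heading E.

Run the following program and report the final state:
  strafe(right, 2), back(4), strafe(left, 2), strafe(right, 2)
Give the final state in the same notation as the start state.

t0: at (5,5), heading E
1. strafe(right, 2) → at (5,3), heading E
2. back(4) → at (1,3), heading E
3. strafe(left, 2) → at (1,5), heading E
4. strafe(right, 2) → at (1,3), heading E

at (1,3), heading E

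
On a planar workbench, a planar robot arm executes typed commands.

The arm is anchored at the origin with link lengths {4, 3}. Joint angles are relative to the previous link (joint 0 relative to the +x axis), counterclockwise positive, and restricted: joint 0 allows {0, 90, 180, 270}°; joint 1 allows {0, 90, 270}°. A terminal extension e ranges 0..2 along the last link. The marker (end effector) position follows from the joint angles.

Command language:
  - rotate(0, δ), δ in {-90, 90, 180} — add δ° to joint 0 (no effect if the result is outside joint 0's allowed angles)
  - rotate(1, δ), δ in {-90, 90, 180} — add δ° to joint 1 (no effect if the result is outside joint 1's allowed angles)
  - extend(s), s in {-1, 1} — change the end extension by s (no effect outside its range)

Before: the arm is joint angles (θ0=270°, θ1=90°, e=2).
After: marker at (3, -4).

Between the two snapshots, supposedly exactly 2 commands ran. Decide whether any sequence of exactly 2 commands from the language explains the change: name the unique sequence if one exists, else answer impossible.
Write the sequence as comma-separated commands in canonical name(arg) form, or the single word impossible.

extend(-1), extend(-1)

start: joint angles (θ0=270°, θ1=90°, e=2)
t=1 extend(-1) ⇒ joint angles (θ0=270°, θ1=90°, e=1)
t=2 extend(-1) ⇒ joint angles (θ0=270°, θ1=90°, e=0)
no rival 2-sequence matches.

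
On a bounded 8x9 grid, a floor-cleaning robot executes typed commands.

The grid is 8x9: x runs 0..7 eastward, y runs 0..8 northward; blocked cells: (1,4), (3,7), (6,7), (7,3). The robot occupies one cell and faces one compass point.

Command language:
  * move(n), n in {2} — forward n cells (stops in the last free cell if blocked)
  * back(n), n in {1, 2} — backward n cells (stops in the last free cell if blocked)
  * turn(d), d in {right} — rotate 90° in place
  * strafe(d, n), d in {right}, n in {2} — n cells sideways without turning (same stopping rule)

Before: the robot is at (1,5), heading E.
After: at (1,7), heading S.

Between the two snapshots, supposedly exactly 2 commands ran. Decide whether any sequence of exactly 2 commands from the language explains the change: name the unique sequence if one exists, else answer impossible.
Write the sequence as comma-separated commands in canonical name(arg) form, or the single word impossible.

turn(right), back(2)

key: position moved to (1,7) AND the heading swung to S — translation plus rotation needed
t0: at (1,5), heading E
[1] after turn(right): at (1,5), heading S
[2] after back(2): at (1,7), heading S
no other 2-command option fits: unique.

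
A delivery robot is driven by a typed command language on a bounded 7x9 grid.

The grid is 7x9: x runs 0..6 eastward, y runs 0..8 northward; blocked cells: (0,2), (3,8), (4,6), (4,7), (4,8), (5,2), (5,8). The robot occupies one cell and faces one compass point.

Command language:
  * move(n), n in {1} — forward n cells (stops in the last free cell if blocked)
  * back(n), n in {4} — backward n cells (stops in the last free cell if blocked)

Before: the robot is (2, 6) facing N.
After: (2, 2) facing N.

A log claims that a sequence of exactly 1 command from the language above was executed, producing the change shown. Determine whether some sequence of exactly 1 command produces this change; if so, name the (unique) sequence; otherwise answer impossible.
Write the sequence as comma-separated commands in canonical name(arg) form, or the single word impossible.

key: still facing N — the one step turns nothing
start: (2, 6) facing N
step 1 (back(4)): (2, 2) facing N
uniquely the one of 2 1-step routes that fits.

back(4)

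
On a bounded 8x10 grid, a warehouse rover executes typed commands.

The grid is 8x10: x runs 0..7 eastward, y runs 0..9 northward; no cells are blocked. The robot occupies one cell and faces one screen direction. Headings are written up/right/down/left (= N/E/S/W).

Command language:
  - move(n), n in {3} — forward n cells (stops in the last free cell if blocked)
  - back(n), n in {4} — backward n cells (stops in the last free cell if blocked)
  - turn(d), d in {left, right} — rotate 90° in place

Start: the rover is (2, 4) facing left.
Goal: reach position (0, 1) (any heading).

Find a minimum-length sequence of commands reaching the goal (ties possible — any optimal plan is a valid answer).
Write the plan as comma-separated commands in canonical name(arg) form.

start: (2, 4) facing left
t=1 move(3) ⇒ (0, 4) facing left
t=2 turn(left) ⇒ (0, 4) facing down
t=3 move(3) ⇒ (0, 1) facing down
minimal: 3 command(s), checked below 3.

move(3), turn(left), move(3)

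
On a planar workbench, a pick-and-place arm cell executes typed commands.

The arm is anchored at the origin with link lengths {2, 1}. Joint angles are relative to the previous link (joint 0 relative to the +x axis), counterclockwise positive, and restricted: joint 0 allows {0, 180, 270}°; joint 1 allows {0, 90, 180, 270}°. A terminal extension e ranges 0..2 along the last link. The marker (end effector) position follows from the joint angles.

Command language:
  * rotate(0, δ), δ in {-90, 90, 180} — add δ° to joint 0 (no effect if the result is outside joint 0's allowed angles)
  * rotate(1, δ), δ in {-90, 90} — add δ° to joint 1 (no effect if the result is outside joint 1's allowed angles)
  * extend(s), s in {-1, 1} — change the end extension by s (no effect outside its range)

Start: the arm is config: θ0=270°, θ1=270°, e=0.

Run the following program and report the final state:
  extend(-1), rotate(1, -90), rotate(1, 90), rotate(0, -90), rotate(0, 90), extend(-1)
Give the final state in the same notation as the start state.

t0: config: θ0=270°, θ1=270°, e=0
[1] after extend(-1): config: θ0=270°, θ1=270°, e=0
[2] after rotate(1, -90): config: θ0=270°, θ1=180°, e=0
[3] after rotate(1, 90): config: θ0=270°, θ1=270°, e=0
[4] after rotate(0, -90): config: θ0=180°, θ1=270°, e=0
[5] after rotate(0, 90): config: θ0=270°, θ1=270°, e=0
[6] after extend(-1): config: θ0=270°, θ1=270°, e=0

config: θ0=270°, θ1=270°, e=0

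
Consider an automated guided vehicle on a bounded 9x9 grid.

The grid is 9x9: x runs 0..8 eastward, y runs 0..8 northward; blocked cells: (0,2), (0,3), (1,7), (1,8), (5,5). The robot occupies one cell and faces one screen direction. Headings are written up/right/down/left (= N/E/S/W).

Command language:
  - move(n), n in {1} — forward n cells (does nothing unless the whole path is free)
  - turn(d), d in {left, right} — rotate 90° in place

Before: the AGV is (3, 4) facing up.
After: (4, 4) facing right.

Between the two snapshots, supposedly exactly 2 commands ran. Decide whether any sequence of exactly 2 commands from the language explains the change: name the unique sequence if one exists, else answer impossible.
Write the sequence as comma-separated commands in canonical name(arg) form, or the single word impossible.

turn(right), move(1)

key: cell and facing (now E) both changed — the 2 commands mix motion and turning
begin: (3, 4) facing up
t=1 turn(right) ⇒ (3, 4) facing right
t=2 move(1) ⇒ (4, 4) facing right
all 9 alternatives checked — unique.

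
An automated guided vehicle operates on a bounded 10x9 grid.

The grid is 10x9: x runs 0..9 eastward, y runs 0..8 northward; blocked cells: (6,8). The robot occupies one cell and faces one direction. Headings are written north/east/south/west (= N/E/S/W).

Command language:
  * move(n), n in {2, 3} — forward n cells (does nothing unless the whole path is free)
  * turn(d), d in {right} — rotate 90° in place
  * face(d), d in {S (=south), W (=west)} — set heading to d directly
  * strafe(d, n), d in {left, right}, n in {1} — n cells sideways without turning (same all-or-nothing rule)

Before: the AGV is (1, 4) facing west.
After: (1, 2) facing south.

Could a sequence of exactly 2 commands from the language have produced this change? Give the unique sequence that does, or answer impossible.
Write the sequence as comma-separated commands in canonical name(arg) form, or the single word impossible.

face(S), move(2)

key: cell and facing (now S) both changed — the 2 commands mix motion and turning
begin: (1, 4) facing west
step 1 (face(S)): (1, 4) facing south
step 2 (move(2)): (1, 2) facing south
uniquely the one of 49 2-step routes that fits.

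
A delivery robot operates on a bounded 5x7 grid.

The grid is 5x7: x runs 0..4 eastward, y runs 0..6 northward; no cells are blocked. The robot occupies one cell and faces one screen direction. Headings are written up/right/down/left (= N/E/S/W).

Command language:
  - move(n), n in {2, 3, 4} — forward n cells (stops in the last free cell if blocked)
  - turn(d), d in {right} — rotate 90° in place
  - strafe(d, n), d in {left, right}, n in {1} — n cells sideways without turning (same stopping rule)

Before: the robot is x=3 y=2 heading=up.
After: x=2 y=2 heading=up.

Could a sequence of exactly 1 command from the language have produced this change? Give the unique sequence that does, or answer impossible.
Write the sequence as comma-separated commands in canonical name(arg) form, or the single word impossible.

strafe(left, 1)

key: still facing N — the one step turns nothing
begin: x=3 y=2 heading=up
step 1 (strafe(left, 1)): x=2 y=2 heading=up
no rival 1-sequence matches.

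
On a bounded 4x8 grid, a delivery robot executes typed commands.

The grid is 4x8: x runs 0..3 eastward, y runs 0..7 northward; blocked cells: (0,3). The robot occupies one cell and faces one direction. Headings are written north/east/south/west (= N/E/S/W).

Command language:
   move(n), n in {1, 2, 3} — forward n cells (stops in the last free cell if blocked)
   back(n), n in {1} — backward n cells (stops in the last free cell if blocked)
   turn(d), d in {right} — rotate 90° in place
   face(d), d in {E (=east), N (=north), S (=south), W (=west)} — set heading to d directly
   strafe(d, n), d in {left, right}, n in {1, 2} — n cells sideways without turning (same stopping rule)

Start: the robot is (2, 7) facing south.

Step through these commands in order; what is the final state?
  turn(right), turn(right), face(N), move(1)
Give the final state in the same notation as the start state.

(2, 7) facing north

t0: (2, 7) facing south
[1] after turn(right): (2, 7) facing west
[2] after turn(right): (2, 7) facing north
[3] after face(N): (2, 7) facing north
[4] after move(1): (2, 7) facing north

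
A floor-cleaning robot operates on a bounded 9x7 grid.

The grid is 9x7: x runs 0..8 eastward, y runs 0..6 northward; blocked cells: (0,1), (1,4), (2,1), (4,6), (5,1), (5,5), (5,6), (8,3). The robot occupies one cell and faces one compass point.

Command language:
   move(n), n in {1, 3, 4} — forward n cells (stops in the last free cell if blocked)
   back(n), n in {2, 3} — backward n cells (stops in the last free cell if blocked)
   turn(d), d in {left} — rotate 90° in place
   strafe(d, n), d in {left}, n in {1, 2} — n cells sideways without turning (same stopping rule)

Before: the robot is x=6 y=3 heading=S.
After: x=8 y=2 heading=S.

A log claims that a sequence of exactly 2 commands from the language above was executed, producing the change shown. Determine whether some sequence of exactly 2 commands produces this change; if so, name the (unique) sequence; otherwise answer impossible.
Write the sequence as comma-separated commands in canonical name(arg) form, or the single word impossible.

key: order matters: swapping move(1) and strafe(left, 2) lands elsewhere
initial: x=6 y=3 heading=S
[1] after move(1): x=6 y=2 heading=S
[2] after strafe(left, 2): x=8 y=2 heading=S
no rival 2-sequence matches.

move(1), strafe(left, 2)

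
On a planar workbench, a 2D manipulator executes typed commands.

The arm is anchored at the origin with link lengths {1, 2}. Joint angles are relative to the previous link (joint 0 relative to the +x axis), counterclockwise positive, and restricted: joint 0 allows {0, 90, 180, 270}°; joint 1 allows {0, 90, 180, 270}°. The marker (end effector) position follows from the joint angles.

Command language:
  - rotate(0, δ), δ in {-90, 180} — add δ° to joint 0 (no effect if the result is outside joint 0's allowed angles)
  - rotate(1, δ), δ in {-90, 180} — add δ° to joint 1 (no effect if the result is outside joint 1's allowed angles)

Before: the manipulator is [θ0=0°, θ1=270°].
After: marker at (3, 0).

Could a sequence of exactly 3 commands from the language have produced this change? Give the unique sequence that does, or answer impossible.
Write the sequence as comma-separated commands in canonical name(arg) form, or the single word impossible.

start: [θ0=0°, θ1=270°]
[1] after rotate(1, -90): [θ0=0°, θ1=180°]
[2] after rotate(1, -90): [θ0=0°, θ1=90°]
[3] after rotate(1, -90): [θ0=0°, θ1=0°]
uniquely the one of 64 3-step routes that fits.

rotate(1, -90), rotate(1, -90), rotate(1, -90)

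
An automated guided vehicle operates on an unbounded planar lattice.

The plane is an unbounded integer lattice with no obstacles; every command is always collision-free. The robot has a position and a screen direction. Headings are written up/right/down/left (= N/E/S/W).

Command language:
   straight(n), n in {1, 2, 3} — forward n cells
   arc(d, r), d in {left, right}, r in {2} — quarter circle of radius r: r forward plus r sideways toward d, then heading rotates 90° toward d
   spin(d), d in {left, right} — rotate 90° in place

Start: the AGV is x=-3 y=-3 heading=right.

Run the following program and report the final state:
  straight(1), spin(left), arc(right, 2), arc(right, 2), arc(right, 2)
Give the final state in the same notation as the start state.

x=0 y=-5 heading=left

t0: x=-3 y=-3 heading=right
t=1 straight(1) ⇒ x=-2 y=-3 heading=right
t=2 spin(left) ⇒ x=-2 y=-3 heading=up
t=3 arc(right, 2) ⇒ x=0 y=-1 heading=right
t=4 arc(right, 2) ⇒ x=2 y=-3 heading=down
t=5 arc(right, 2) ⇒ x=0 y=-5 heading=left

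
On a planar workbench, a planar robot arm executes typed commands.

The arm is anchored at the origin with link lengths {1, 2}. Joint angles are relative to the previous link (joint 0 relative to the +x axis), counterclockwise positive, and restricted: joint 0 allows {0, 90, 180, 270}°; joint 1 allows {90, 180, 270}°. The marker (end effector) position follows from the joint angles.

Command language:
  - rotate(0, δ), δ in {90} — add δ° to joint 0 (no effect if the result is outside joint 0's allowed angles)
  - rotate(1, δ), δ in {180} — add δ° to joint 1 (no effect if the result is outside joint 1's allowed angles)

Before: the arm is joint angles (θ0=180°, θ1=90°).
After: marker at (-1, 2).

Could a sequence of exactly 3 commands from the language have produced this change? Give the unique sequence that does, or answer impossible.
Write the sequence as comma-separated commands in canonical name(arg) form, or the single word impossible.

begin: joint angles (θ0=180°, θ1=90°)
t=1 rotate(1, 180) ⇒ joint angles (θ0=180°, θ1=270°)
t=2 rotate(1, 180) ⇒ joint angles (θ0=180°, θ1=90°)
t=3 rotate(1, 180) ⇒ joint angles (θ0=180°, θ1=270°)
uniquely the one of 8 3-step routes that fits.

rotate(1, 180), rotate(1, 180), rotate(1, 180)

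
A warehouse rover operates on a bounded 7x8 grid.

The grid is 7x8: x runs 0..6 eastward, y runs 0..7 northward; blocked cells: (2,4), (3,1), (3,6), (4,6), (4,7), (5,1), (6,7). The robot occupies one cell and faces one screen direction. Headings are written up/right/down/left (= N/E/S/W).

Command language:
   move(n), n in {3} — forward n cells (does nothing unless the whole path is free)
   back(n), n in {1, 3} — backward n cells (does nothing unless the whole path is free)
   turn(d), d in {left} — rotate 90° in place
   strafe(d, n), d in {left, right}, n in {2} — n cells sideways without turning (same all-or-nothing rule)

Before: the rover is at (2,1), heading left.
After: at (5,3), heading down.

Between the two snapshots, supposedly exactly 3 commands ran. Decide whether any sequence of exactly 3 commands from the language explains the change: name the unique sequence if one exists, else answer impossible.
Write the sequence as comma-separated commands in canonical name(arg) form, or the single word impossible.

key: position moved to (5,3) AND the heading swung to S — translation plus rotation needed
initial: at (2,1), heading left
step 1 (strafe(right, 2)): at (2,3), heading left
step 2 (back(3)): at (5,3), heading left
step 3 (turn(left)): at (5,3), heading down
all 216 alternatives checked — unique.

strafe(right, 2), back(3), turn(left)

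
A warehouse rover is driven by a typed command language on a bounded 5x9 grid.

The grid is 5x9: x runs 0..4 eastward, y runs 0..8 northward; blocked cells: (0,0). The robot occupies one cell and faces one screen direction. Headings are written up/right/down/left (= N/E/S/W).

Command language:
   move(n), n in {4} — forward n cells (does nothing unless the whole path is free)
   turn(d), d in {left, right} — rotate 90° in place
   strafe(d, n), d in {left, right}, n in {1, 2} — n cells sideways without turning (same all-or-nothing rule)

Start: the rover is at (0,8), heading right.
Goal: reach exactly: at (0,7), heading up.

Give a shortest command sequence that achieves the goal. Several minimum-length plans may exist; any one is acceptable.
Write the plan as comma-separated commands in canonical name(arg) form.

strafe(right, 1), turn(left)

t0: at (0,8), heading right
t=1 strafe(right, 1) ⇒ at (0,7), heading right
t=2 turn(left) ⇒ at (0,7), heading up
shorter routes all fall short; 2 is best.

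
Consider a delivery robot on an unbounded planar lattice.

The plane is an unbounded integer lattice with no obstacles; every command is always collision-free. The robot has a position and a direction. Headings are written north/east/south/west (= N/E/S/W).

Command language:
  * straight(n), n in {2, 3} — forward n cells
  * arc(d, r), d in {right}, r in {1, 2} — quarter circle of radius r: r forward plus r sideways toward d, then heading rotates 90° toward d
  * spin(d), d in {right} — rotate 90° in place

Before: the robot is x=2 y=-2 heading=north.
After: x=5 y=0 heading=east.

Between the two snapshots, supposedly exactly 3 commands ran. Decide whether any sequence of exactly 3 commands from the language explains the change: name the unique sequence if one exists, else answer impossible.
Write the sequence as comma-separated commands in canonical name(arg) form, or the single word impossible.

straight(2), spin(right), straight(3)

key: cell and facing (now E) both changed — the 3 commands mix motion and turning
initial: x=2 y=-2 heading=north
[1] after straight(2): x=2 y=0 heading=north
[2] after spin(right): x=2 y=0 heading=east
[3] after straight(3): x=5 y=0 heading=east
uniquely the one of 125 3-step routes that fits.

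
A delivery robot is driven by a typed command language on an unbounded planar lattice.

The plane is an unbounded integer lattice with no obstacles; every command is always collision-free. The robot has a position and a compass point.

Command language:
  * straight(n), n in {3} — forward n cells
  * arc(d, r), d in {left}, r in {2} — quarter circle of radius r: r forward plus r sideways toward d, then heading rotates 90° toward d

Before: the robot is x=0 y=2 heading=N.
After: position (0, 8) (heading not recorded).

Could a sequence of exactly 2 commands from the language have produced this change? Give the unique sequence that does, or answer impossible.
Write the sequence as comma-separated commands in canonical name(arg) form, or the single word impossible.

initial: x=0 y=2 heading=N
1. straight(3) → x=0 y=5 heading=N
2. straight(3) → x=0 y=8 heading=N
no other 2-command option fits: unique.

straight(3), straight(3)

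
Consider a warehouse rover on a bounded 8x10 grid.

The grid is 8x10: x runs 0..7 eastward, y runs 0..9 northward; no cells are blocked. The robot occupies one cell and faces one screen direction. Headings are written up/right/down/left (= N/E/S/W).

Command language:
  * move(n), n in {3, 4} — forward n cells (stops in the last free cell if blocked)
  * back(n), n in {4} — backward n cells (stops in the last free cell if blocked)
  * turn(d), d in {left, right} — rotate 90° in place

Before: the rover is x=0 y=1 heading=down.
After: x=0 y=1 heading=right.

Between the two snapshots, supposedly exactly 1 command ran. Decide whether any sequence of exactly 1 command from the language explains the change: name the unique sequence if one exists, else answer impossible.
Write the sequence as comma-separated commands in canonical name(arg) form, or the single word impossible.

turn(left)

key: parked at (0,1) the whole time — nothing moves the robot
start: x=0 y=1 heading=down
[1] after turn(left): x=0 y=1 heading=right
all 5 alternatives checked — unique.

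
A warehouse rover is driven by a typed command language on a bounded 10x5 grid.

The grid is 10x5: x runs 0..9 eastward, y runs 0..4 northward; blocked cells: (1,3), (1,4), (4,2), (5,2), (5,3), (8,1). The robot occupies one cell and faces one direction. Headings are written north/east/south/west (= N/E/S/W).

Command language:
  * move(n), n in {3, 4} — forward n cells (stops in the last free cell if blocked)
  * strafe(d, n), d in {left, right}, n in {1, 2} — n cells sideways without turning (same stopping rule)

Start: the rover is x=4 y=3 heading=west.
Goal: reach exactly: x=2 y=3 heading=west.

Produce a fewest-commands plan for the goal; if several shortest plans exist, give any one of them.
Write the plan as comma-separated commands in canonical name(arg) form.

initial: x=4 y=3 heading=west
1. move(3) → x=2 y=3 heading=west
minimal: 1 command(s), checked below 1.

move(3)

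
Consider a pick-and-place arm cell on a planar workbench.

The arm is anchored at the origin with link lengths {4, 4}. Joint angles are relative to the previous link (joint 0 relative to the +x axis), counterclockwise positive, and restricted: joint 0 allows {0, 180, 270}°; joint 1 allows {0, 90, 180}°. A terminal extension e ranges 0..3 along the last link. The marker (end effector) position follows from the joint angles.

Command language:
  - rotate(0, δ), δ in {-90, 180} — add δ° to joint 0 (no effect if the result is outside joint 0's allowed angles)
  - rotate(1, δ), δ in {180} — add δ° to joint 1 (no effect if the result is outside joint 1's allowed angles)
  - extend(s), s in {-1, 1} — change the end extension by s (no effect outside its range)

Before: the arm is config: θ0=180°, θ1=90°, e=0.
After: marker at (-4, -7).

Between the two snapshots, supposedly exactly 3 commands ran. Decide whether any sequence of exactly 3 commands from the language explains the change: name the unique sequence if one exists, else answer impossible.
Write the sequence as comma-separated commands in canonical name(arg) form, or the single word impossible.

start: config: θ0=180°, θ1=90°, e=0
1. extend(1) → config: θ0=180°, θ1=90°, e=1
2. extend(1) → config: θ0=180°, θ1=90°, e=2
3. extend(1) → config: θ0=180°, θ1=90°, e=3
no other 3-command option fits: unique.

extend(1), extend(1), extend(1)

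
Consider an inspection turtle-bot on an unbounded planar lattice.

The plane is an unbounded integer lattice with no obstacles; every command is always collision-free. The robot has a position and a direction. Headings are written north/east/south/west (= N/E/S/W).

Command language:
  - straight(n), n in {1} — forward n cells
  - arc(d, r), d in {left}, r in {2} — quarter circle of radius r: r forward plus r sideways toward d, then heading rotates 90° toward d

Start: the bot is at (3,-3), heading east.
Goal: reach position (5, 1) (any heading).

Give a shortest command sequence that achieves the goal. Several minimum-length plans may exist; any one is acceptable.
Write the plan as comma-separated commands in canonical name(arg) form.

t0: at (3,-3), heading east
step 1 (arc(left, 2)): at (5,-1), heading north
step 2 (straight(1)): at (5,0), heading north
step 3 (straight(1)): at (5,1), heading north
minimal: 3 command(s), checked below 3.

arc(left, 2), straight(1), straight(1)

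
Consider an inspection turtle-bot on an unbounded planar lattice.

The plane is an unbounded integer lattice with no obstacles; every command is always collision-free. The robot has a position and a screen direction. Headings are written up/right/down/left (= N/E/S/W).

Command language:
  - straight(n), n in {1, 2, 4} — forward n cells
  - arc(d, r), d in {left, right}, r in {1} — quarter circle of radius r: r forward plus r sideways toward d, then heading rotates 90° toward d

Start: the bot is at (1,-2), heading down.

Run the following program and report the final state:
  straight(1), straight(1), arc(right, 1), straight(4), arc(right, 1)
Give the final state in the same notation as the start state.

at (-5,-4), heading up

from: at (1,-2), heading down
step 1 (straight(1)): at (1,-3), heading down
step 2 (straight(1)): at (1,-4), heading down
step 3 (arc(right, 1)): at (0,-5), heading left
step 4 (straight(4)): at (-4,-5), heading left
step 5 (arc(right, 1)): at (-5,-4), heading up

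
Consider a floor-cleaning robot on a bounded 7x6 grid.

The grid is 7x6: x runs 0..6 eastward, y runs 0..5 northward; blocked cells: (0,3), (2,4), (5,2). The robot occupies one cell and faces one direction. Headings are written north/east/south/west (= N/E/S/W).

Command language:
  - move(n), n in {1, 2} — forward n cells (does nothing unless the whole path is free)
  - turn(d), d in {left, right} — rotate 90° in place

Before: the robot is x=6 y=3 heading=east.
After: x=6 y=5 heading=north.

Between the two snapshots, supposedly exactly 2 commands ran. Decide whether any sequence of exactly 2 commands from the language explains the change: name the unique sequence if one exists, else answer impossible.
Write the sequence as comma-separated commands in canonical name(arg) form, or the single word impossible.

key: cell and facing (now N) both changed — the 2 commands mix motion and turning
initial: x=6 y=3 heading=east
t=1 turn(left) ⇒ x=6 y=3 heading=north
t=2 move(2) ⇒ x=6 y=5 heading=north
uniquely the one of 16 2-step routes that fits.

turn(left), move(2)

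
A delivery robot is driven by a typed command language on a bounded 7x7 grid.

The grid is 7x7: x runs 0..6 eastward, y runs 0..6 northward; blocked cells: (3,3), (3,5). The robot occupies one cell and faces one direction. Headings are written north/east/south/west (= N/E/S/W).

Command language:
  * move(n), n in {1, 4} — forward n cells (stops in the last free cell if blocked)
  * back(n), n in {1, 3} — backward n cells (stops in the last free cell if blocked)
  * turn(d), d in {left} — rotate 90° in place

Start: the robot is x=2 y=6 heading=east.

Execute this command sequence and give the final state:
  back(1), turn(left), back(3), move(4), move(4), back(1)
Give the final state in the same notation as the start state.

x=1 y=5 heading=north

initial: x=2 y=6 heading=east
t=1 back(1) ⇒ x=1 y=6 heading=east
t=2 turn(left) ⇒ x=1 y=6 heading=north
t=3 back(3) ⇒ x=1 y=3 heading=north
t=4 move(4) ⇒ x=1 y=6 heading=north
t=5 move(4) ⇒ x=1 y=6 heading=north
t=6 back(1) ⇒ x=1 y=5 heading=north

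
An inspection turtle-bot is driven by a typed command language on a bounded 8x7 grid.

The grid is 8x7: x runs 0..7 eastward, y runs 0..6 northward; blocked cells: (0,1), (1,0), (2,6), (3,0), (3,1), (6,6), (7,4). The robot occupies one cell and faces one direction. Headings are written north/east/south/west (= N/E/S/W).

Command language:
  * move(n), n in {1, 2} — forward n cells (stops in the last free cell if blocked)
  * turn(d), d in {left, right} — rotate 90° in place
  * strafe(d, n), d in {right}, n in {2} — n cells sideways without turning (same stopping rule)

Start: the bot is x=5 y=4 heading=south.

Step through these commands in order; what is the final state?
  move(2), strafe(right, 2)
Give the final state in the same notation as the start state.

x=3 y=2 heading=south

initial: x=5 y=4 heading=south
1. move(2) → x=5 y=2 heading=south
2. strafe(right, 2) → x=3 y=2 heading=south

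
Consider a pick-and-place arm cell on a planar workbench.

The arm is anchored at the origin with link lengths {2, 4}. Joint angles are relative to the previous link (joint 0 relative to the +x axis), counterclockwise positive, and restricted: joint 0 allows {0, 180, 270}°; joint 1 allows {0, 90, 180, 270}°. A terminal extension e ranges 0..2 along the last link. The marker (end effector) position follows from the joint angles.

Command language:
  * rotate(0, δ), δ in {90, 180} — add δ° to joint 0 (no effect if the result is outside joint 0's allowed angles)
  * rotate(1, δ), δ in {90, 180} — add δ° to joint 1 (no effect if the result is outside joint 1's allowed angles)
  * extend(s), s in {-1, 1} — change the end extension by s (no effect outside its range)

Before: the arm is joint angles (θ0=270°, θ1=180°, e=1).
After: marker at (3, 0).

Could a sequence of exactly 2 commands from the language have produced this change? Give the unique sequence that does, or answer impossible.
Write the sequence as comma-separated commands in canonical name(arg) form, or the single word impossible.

key: order matters: swapping rotate(0, 90) and rotate(0, 180) lands elsewhere
initial: joint angles (θ0=270°, θ1=180°, e=1)
1. rotate(0, 90) → joint angles (θ0=0°, θ1=180°, e=1)
2. rotate(0, 180) → joint angles (θ0=180°, θ1=180°, e=1)
no rival 2-sequence matches.

rotate(0, 90), rotate(0, 180)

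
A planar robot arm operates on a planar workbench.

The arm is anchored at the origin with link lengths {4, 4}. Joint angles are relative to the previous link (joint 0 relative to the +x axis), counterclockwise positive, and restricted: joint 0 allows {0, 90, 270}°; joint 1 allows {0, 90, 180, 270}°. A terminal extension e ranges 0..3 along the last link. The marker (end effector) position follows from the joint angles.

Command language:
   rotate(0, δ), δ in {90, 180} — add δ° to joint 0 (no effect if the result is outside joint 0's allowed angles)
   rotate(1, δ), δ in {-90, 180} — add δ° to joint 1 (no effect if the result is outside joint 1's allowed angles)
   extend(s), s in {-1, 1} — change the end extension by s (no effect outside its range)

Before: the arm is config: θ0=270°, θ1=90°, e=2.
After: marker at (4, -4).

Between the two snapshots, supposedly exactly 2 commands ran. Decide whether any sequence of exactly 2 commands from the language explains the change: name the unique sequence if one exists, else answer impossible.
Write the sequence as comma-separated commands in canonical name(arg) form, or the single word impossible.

extend(-1), extend(-1)

from: config: θ0=270°, θ1=90°, e=2
1. extend(-1) → config: θ0=270°, θ1=90°, e=1
2. extend(-1) → config: θ0=270°, θ1=90°, e=0
all 36 alternatives checked — unique.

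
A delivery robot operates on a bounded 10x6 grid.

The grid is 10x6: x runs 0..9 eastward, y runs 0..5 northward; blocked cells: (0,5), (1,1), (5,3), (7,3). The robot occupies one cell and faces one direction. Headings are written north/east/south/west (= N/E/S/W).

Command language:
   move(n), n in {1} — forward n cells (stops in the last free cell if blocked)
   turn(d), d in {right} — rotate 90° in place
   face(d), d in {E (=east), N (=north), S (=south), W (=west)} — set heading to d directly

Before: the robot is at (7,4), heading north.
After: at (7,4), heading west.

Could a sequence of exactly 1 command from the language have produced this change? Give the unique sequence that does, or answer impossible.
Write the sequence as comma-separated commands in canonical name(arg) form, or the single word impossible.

face(W)

key: (7,4) unchanged — the single command moves nothing
t0: at (7,4), heading north
step 1 (face(W)): at (7,4), heading west
no rival 1-sequence matches.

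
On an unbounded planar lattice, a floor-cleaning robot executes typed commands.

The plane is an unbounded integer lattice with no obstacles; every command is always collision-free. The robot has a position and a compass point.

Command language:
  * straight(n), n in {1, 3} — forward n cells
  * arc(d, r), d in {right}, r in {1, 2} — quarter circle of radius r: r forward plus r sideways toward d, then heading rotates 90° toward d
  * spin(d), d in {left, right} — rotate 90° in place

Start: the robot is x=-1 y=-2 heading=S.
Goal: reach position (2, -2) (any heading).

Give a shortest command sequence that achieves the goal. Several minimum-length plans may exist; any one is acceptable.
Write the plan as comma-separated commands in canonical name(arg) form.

spin(left), straight(3)

from: x=-1 y=-2 heading=S
1. spin(left) → x=-1 y=-2 heading=E
2. straight(3) → x=2 y=-2 heading=E
nothing shorter than 2 reaches the goal.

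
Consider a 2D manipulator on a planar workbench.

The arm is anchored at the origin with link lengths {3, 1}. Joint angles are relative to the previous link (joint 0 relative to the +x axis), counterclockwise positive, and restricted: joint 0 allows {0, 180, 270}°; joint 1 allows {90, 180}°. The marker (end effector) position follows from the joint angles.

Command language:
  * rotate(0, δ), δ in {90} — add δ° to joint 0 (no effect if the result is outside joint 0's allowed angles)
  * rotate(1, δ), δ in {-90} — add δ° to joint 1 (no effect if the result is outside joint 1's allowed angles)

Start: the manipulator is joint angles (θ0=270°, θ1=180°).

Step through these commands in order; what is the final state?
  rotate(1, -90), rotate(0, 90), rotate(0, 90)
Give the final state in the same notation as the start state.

joint angles (θ0=0°, θ1=90°)

t0: joint angles (θ0=270°, θ1=180°)
t=1 rotate(1, -90) ⇒ joint angles (θ0=270°, θ1=90°)
t=2 rotate(0, 90) ⇒ joint angles (θ0=0°, θ1=90°)
t=3 rotate(0, 90) ⇒ joint angles (θ0=0°, θ1=90°)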